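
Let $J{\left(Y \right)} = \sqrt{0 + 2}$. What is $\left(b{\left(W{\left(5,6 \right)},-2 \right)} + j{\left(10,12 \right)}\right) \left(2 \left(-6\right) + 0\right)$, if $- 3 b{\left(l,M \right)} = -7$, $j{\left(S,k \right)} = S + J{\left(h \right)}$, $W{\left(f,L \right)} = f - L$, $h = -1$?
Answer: $-148 - 12 \sqrt{2} \approx -164.97$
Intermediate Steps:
$J{\left(Y \right)} = \sqrt{2}$
$j{\left(S,k \right)} = S + \sqrt{2}$
$b{\left(l,M \right)} = \frac{7}{3}$ ($b{\left(l,M \right)} = \left(- \frac{1}{3}\right) \left(-7\right) = \frac{7}{3}$)
$\left(b{\left(W{\left(5,6 \right)},-2 \right)} + j{\left(10,12 \right)}\right) \left(2 \left(-6\right) + 0\right) = \left(\frac{7}{3} + \left(10 + \sqrt{2}\right)\right) \left(2 \left(-6\right) + 0\right) = \left(\frac{37}{3} + \sqrt{2}\right) \left(-12 + 0\right) = \left(\frac{37}{3} + \sqrt{2}\right) \left(-12\right) = -148 - 12 \sqrt{2}$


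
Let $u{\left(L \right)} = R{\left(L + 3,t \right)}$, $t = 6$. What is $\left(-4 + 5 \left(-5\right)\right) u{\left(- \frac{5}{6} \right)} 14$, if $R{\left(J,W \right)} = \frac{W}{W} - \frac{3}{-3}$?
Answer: $-812$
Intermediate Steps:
$R{\left(J,W \right)} = 2$ ($R{\left(J,W \right)} = 1 - -1 = 1 + 1 = 2$)
$u{\left(L \right)} = 2$
$\left(-4 + 5 \left(-5\right)\right) u{\left(- \frac{5}{6} \right)} 14 = \left(-4 + 5 \left(-5\right)\right) 2 \cdot 14 = \left(-4 - 25\right) 2 \cdot 14 = \left(-29\right) 2 \cdot 14 = \left(-58\right) 14 = -812$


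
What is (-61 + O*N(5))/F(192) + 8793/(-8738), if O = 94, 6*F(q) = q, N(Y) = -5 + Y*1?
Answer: -407197/139808 ≈ -2.9125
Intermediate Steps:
N(Y) = -5 + Y
F(q) = q/6
(-61 + O*N(5))/F(192) + 8793/(-8738) = (-61 + 94*(-5 + 5))/(((⅙)*192)) + 8793/(-8738) = (-61 + 94*0)/32 + 8793*(-1/8738) = (-61 + 0)*(1/32) - 8793/8738 = -61*1/32 - 8793/8738 = -61/32 - 8793/8738 = -407197/139808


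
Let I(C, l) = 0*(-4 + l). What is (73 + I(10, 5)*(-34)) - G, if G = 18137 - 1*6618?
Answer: -11446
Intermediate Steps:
I(C, l) = 0
G = 11519 (G = 18137 - 6618 = 11519)
(73 + I(10, 5)*(-34)) - G = (73 + 0*(-34)) - 1*11519 = (73 + 0) - 11519 = 73 - 11519 = -11446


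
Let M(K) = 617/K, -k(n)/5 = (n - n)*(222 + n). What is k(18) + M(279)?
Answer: 617/279 ≈ 2.2115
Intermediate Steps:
k(n) = 0 (k(n) = -5*(n - n)*(222 + n) = -0*(222 + n) = -5*0 = 0)
k(18) + M(279) = 0 + 617/279 = 617/279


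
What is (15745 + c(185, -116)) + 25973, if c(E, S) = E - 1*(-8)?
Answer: 41911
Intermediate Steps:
c(E, S) = 8 + E (c(E, S) = E + 8 = 8 + E)
(15745 + c(185, -116)) + 25973 = (15745 + (8 + 185)) + 25973 = (15745 + 193) + 25973 = 15938 + 25973 = 41911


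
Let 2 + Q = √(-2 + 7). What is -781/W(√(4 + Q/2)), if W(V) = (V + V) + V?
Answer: -781*√2/(3*√(6 + √5)) ≈ -128.29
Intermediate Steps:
Q = -2 + √5 (Q = -2 + √(-2 + 7) = -2 + √5 ≈ 0.23607)
W(V) = 3*V (W(V) = 2*V + V = 3*V)
-781/W(√(4 + Q/2)) = -781*1/(3*√(4 + (-2 + √5)/2)) = -781*1/(3*√(4 + (-2 + √5)*(½))) = -781*1/(3*√(4 + (-1 + √5/2))) = -781*1/(3*√(3 + √5/2)) = -781/(3*√(3 + √5/2))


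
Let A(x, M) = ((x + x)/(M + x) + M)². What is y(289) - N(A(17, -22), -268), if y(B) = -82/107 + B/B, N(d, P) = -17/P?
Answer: 4881/28676 ≈ 0.17021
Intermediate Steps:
A(x, M) = (M + 2*x/(M + x))² (A(x, M) = ((2*x)/(M + x) + M)² = (2*x/(M + x) + M)² = (M + 2*x/(M + x))²)
y(B) = 25/107 (y(B) = -82*1/107 + 1 = -82/107 + 1 = 25/107)
y(289) - N(A(17, -22), -268) = 25/107 - (-17)/(-268) = 25/107 - (-17)*(-1)/268 = 25/107 - 1*17/268 = 25/107 - 17/268 = 4881/28676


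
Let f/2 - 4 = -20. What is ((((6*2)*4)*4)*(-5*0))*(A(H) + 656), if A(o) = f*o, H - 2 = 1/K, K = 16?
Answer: 0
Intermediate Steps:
f = -32 (f = 8 + 2*(-20) = 8 - 40 = -32)
H = 33/16 (H = 2 + 1/16 = 33/16 ≈ 2.0625)
A(o) = -32*o
((((6*2)*4)*4)*(-5*0))*(A(H) + 656) = ((((6*2)*4)*4)*(-5*0))*(-32*33/16 + 656) = (((12*4)*4)*0)*(-66 + 656) = ((48*4)*0)*590 = (192*0)*590 = 0*590 = 0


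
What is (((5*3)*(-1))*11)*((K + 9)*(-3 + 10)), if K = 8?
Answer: -19635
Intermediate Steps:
(((5*3)*(-1))*11)*((K + 9)*(-3 + 10)) = (((5*3)*(-1))*11)*((8 + 9)*(-3 + 10)) = ((15*(-1))*11)*(17*7) = -15*11*119 = -165*119 = -19635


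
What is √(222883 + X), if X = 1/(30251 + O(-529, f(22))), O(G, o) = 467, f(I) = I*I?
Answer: √210311401206410/30718 ≈ 472.10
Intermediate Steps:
f(I) = I²
X = 1/30718 (X = 1/(30251 + 467) = 1/30718 ≈ 3.2554e-5)
√(222883 + X) = √(222883 + 1/30718) = √(6846519995/30718) = √210311401206410/30718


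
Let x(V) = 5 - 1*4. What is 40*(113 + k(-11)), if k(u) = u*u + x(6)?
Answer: 9400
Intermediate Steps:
x(V) = 1 (x(V) = 5 - 4 = 1)
k(u) = 1 + u**2 (k(u) = u*u + 1 = u**2 + 1 = 1 + u**2)
40*(113 + k(-11)) = 40*(113 + (1 + (-11)**2)) = 40*(113 + (1 + 121)) = 40*(113 + 122) = 40*235 = 9400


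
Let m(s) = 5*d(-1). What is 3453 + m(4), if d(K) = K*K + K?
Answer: 3453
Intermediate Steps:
d(K) = K + K² (d(K) = K² + K = K + K²)
m(s) = 0 (m(s) = 5*(-(1 - 1)) = 5*(-1*0) = 5*0 = 0)
3453 + m(4) = 3453 + 0 = 3453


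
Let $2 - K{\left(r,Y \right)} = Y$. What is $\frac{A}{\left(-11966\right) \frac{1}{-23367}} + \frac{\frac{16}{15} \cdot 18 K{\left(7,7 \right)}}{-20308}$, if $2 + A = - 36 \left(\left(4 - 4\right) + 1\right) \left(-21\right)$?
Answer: $\frac{44725259235}{30375691} \approx 1472.4$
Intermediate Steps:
$K{\left(r,Y \right)} = 2 - Y$
$A = 754$ ($A = -2 + - 36 \left(\left(4 - 4\right) + 1\right) \left(-21\right) = -2 + - 36 \left(0 + 1\right) \left(-21\right) = -2 + \left(-36\right) 1 \left(-21\right) = -2 - -756 = -2 + 756 = 754$)
$\frac{A}{\left(-11966\right) \frac{1}{-23367}} + \frac{\frac{16}{15} \cdot 18 K{\left(7,7 \right)}}{-20308} = \frac{754}{\left(-11966\right) \frac{1}{-23367}} + \frac{\frac{16}{15} \cdot 18 \left(2 - 7\right)}{-20308} = \frac{754}{\left(-11966\right) \left(- \frac{1}{23367}\right)} + 16 \cdot \frac{1}{15} \cdot 18 \left(2 - 7\right) \left(- \frac{1}{20308}\right) = \frac{754}{\frac{11966}{23367}} + \frac{16}{15} \cdot 18 \left(-5\right) \left(- \frac{1}{20308}\right) = 754 \cdot \frac{23367}{11966} + \frac{96}{5} \left(-5\right) \left(- \frac{1}{20308}\right) = \frac{8809359}{5983} - - \frac{24}{5077} = \frac{8809359}{5983} + \frac{24}{5077} = \frac{44725259235}{30375691}$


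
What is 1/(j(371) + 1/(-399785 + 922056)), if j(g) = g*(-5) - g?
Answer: -522271/1162575245 ≈ -0.00044924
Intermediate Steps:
j(g) = -6*g (j(g) = -5*g - g = -6*g)
1/(j(371) + 1/(-399785 + 922056)) = 1/(-6*371 + 1/(-399785 + 922056)) = 1/(-2226 + 1/522271) = 1/(-1162575245/522271) = -522271/1162575245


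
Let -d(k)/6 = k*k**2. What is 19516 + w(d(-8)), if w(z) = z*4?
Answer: 31804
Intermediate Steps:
d(k) = -6*k**3 (d(k) = -6*k*k**2 = -6*k**3)
w(z) = 4*z
19516 + w(d(-8)) = 19516 + 4*(-6*(-8)**3) = 19516 + 4*(-6*(-512)) = 19516 + 4*3072 = 19516 + 12288 = 31804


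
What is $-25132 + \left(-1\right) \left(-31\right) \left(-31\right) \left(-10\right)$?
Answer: $-15522$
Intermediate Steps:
$-25132 + \left(-1\right) \left(-31\right) \left(-31\right) \left(-10\right) = -25132 + 31 \left(-31\right) \left(-10\right) = -25132 - -9610 = -25132 + 9610 = -15522$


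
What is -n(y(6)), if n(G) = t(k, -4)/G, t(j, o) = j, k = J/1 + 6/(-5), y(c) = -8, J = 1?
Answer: -1/40 ≈ -0.025000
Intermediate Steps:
k = -⅕ (k = 1/1 + 6/(-5) = 1*1 + 6*(-⅕) = 1 - 6/5 = -⅕ ≈ -0.20000)
n(G) = -1/(5*G)
-n(y(6)) = -(-1)/(5*(-8)) = -(-1)*(-1)/(5*8) = -1*1/40 = -1/40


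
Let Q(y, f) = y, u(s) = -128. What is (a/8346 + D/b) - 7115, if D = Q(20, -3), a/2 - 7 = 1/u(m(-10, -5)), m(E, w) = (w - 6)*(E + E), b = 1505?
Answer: -1143928396589/160777344 ≈ -7115.0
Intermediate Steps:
m(E, w) = 2*E*(-6 + w) (m(E, w) = (-6 + w)*(2*E) = 2*E*(-6 + w))
a = 895/64 (a = 14 + 2/(-128) = 14 + 2*(-1/128) = 14 - 1/64 = 895/64 ≈ 13.984)
D = 20
(a/8346 + D/b) - 7115 = ((895/64)/8346 + 20/1505) - 7115 = ((895/64)*(1/8346) + 20*(1/1505)) - 7115 = (895/534144 + 4/301) - 7115 = 2405971/160777344 - 7115 = -1143928396589/160777344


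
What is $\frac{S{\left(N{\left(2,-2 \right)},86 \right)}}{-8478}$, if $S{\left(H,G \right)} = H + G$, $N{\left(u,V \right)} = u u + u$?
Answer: $- \frac{46}{4239} \approx -0.010852$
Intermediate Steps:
$N{\left(u,V \right)} = u + u^{2}$ ($N{\left(u,V \right)} = u^{2} + u = u + u^{2}$)
$S{\left(H,G \right)} = G + H$
$\frac{S{\left(N{\left(2,-2 \right)},86 \right)}}{-8478} = \frac{86 + 2 \left(1 + 2\right)}{-8478} = \left(86 + 2 \cdot 3\right) \left(- \frac{1}{8478}\right) = \left(86 + 6\right) \left(- \frac{1}{8478}\right) = 92 \left(- \frac{1}{8478}\right) = - \frac{46}{4239}$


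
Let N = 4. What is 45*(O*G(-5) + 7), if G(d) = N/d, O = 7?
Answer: 63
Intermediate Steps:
G(d) = 4/d
45*(O*G(-5) + 7) = 45*(7*(4/(-5)) + 7) = 45*(7*(4*(-⅕)) + 7) = 45*(7*(-⅘) + 7) = 45*(-28/5 + 7) = 45*(7/5) = 63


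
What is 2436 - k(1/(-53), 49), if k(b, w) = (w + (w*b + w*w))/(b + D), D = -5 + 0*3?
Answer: 111111/38 ≈ 2924.0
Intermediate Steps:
D = -5 (D = -5 + 0 = -5)
k(b, w) = (w + w² + b*w)/(-5 + b) (k(b, w) = (w + (w*b + w*w))/(b - 5) = (w + (b*w + w²))/(-5 + b) = (w + (w² + b*w))/(-5 + b) = (w + w² + b*w)/(-5 + b))
2436 - k(1/(-53), 49) = 2436 - 49*(1 + 1/(-53) + 49)/(-5 + 1/(-53)) = 2436 - 49*(1 - 1/53 + 49)/(-5 - 1/53) = 2436 - 49*2649/((-266/53)*53) = 2436 - 49*(-53)*2649/(266*53) = 2436 - 1*(-18543/38) = 2436 + 18543/38 = 111111/38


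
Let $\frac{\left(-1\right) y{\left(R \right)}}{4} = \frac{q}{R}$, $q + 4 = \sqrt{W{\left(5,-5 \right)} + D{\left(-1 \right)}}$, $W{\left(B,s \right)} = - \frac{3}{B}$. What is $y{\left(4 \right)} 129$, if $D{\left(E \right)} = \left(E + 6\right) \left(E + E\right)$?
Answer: $516 - \frac{129 i \sqrt{265}}{5} \approx 516.0 - 419.99 i$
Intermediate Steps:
$D{\left(E \right)} = 2 E \left(6 + E\right)$ ($D{\left(E \right)} = \left(6 + E\right) 2 E = 2 E \left(6 + E\right)$)
$q = -4 + \frac{i \sqrt{265}}{5}$ ($q = -4 + \sqrt{- \frac{3}{5} + 2 \left(-1\right) \left(6 - 1\right)} = -4 + \sqrt{\left(-3\right) \frac{1}{5} + 2 \left(-1\right) 5} = -4 + \sqrt{- \frac{3}{5} - 10} = -4 + \sqrt{- \frac{53}{5}} = -4 + \frac{i \sqrt{265}}{5} \approx -4.0 + 3.2558 i$)
$y{\left(R \right)} = - \frac{4 \left(-4 + \frac{i \sqrt{265}}{5}\right)}{R}$ ($y{\left(R \right)} = - 4 \frac{-4 + \frac{i \sqrt{265}}{5}}{R} = - \frac{4 \left(-4 + \frac{i \sqrt{265}}{5}\right)}{R}$)
$y{\left(4 \right)} 129 = \frac{4 \left(20 - i \sqrt{265}\right)}{5 \cdot 4} \cdot 129 = \frac{4}{5} \cdot \frac{1}{4} \left(20 - i \sqrt{265}\right) 129 = \left(4 - \frac{i \sqrt{265}}{5}\right) 129 = 516 - \frac{129 i \sqrt{265}}{5}$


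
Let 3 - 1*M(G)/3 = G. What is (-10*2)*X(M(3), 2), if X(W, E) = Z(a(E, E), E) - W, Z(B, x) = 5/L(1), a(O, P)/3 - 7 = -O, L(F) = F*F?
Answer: -100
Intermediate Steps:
M(G) = 9 - 3*G
L(F) = F**2
a(O, P) = 21 - 3*O (a(O, P) = 21 + 3*(-O) = 21 - 3*O)
Z(B, x) = 5 (Z(B, x) = 5/(1**2) = 5/1 = 5*1 = 5)
X(W, E) = 5 - W
(-10*2)*X(M(3), 2) = (-10*2)*(5 - (9 - 3*3)) = -20*(5 - (9 - 9)) = -20*(5 - 1*0) = -20*(5 + 0) = -20*5 = -100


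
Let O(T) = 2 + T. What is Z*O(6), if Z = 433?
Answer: 3464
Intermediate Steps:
Z*O(6) = 433*(2 + 6) = 433*8 = 3464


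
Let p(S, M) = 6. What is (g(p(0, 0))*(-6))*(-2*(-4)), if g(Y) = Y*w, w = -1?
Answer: 288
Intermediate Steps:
g(Y) = -Y (g(Y) = Y*(-1) = -Y)
(g(p(0, 0))*(-6))*(-2*(-4)) = (-1*6*(-6))*(-2*(-4)) = -6*(-6)*8 = 36*8 = 288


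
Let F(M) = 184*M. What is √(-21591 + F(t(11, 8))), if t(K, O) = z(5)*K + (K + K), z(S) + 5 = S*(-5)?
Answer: I*√78263 ≈ 279.76*I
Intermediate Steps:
z(S) = -5 - 5*S (z(S) = -5 + S*(-5) = -5 - 5*S)
t(K, O) = -28*K (t(K, O) = (-5 - 5*5)*K + (K + K) = (-5 - 25)*K + 2*K = -30*K + 2*K = -28*K)
√(-21591 + F(t(11, 8))) = √(-21591 + 184*(-28*11)) = √(-21591 + 184*(-308)) = √(-21591 - 56672) = √(-78263) = I*√78263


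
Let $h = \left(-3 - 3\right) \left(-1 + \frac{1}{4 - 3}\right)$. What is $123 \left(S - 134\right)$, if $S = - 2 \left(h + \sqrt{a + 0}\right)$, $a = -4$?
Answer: $-16482 - 492 i \approx -16482.0 - 492.0 i$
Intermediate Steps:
$h = 0$ ($h = - 6 \left(-1 + 1^{-1}\right) = - 6 \left(-1 + 1\right) = \left(-6\right) 0 = 0$)
$S = - 4 i$ ($S = - 2 \left(0 + \sqrt{-4 + 0}\right) = - 2 \left(0 + \sqrt{-4}\right) = - 2 \left(0 + 2 i\right) = - 2 \cdot 2 i = - 4 i \approx - 4.0 i$)
$123 \left(S - 134\right) = 123 \left(- 4 i - 134\right) = 123 \left(-134 - 4 i\right) = -16482 - 492 i$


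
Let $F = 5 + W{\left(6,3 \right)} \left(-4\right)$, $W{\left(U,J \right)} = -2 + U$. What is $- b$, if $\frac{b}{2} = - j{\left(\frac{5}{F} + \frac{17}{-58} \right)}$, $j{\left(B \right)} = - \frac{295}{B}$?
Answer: $\frac{376420}{477} \approx 789.14$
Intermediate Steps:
$F = -11$ ($F = 5 + \left(-2 + 6\right) \left(-4\right) = 5 + 4 \left(-4\right) = 5 - 16 = -11$)
$b = - \frac{376420}{477}$ ($b = 2 \left(- \frac{-295}{\frac{5}{-11} + \frac{17}{-58}}\right) = 2 \left(- \frac{-295}{5 \left(- \frac{1}{11}\right) + 17 \left(- \frac{1}{58}\right)}\right) = 2 \left(- \frac{-295}{- \frac{5}{11} - \frac{17}{58}}\right) = 2 \left(- \frac{-295}{- \frac{477}{638}}\right) = 2 \left(- \frac{\left(-295\right) \left(-638\right)}{477}\right) = 2 \left(\left(-1\right) \frac{188210}{477}\right) = 2 \left(- \frac{188210}{477}\right) = - \frac{376420}{477} \approx -789.14$)
$- b = \left(-1\right) \left(- \frac{376420}{477}\right) = \frac{376420}{477}$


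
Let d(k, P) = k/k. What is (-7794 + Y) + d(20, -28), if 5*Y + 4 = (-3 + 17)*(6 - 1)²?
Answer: -38619/5 ≈ -7723.8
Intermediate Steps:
d(k, P) = 1
Y = 346/5 (Y = -⅘ + ((-3 + 17)*(6 - 1)²)/5 = -⅘ + (14*5²)/5 = -⅘ + (14*25)/5 = -⅘ + (⅕)*350 = -⅘ + 70 = 346/5 ≈ 69.200)
(-7794 + Y) + d(20, -28) = (-7794 + 346/5) + 1 = -38624/5 + 1 = -38619/5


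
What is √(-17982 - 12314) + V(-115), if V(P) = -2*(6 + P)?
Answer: 218 + 2*I*√7574 ≈ 218.0 + 174.06*I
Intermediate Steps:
V(P) = -12 - 2*P
√(-17982 - 12314) + V(-115) = √(-17982 - 12314) + (-12 - 2*(-115)) = √(-30296) + (-12 + 230) = 2*I*√7574 + 218 = 218 + 2*I*√7574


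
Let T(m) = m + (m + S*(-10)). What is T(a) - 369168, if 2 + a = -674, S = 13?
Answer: -370650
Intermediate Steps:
a = -676 (a = -2 - 674 = -676)
T(m) = -130 + 2*m (T(m) = m + (m + 13*(-10)) = m + (m - 130) = m + (-130 + m) = -130 + 2*m)
T(a) - 369168 = (-130 + 2*(-676)) - 369168 = (-130 - 1352) - 369168 = -1482 - 369168 = -370650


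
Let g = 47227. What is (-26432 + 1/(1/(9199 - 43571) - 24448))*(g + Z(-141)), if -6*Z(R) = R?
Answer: -1049505153228377098/840326657 ≈ -1.2489e+9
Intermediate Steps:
Z(R) = -R/6
(-26432 + 1/(1/(9199 - 43571) - 24448))*(g + Z(-141)) = (-26432 + 1/(1/(9199 - 43571) - 24448))*(47227 - 1/6*(-141)) = (-26432 + 1/(1/(-34372) - 24448))*(47227 + 47/2) = (-26432 + 1/(-1/34372 - 24448))*(94501/2) = (-26432 + 1/(-840326657/34372))*(94501/2) = (-26432 - 34372/840326657)*(94501/2) = -22211514232196/840326657*94501/2 = -1049505153228377098/840326657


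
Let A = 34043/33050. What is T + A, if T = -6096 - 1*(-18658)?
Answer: 415208143/33050 ≈ 12563.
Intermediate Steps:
A = 34043/33050 (A = 34043*(1/33050) = 34043/33050 ≈ 1.0300)
T = 12562 (T = -6096 + 18658 = 12562)
T + A = 12562 + 34043/33050 = 415208143/33050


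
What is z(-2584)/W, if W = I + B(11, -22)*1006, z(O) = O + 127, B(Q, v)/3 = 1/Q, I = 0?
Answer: -9009/1006 ≈ -8.9553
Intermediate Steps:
B(Q, v) = 3/Q
z(O) = 127 + O
W = 3018/11 (W = 0 + (3/11)*1006 = 0 + 3018/11 = 3018/11 ≈ 274.36)
z(-2584)/W = (127 - 2584)/(3018/11) = -2457*11/3018 = -9009/1006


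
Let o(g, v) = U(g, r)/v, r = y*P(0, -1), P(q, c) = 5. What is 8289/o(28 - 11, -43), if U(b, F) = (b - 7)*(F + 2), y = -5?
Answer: 356427/230 ≈ 1549.7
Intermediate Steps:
r = -25 (r = -5*5 = -25)
U(b, F) = (-7 + b)*(2 + F)
o(g, v) = (161 - 23*g)/v (o(g, v) = (-14 - 7*(-25) + 2*g - 25*g)/v = (-14 + 175 + 2*g - 25*g)/v = (161 - 23*g)/v)
8289/o(28 - 11, -43) = 8289/((23*(7 - (28 - 11))/(-43))) = 8289/((23*(-1/43)*(7 - 1*17))) = 8289/((23*(-1/43)*(7 - 17))) = 8289/((23*(-1/43)*(-10))) = 8289/(230/43) = 8289*(43/230) = 356427/230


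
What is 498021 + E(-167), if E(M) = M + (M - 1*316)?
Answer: 497371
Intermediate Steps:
E(M) = -316 + 2*M (E(M) = M + (M - 316) = M + (-316 + M) = -316 + 2*M)
498021 + E(-167) = 498021 + (-316 + 2*(-167)) = 498021 + (-316 - 334) = 498021 - 650 = 497371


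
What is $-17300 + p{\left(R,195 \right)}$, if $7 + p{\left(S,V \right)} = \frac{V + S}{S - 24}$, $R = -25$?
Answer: $- \frac{848213}{49} \approx -17310.0$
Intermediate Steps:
$p{\left(S,V \right)} = -7 + \frac{S + V}{-24 + S}$ ($p{\left(S,V \right)} = -7 + \frac{V + S}{S - 24} = -7 + \frac{S + V}{-24 + S}$)
$-17300 + p{\left(R,195 \right)} = -17300 + \frac{168 + 195 - -150}{-24 - 25} = -17300 + \frac{168 + 195 + 150}{-49} = -17300 - \frac{513}{49} = - \frac{848213}{49}$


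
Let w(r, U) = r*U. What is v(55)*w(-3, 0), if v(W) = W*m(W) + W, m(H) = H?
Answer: 0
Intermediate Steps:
w(r, U) = U*r
v(W) = W + W² (v(W) = W*W + W = W² + W = W + W²)
v(55)*w(-3, 0) = (55*(1 + 55))*(0*(-3)) = (55*56)*0 = 3080*0 = 0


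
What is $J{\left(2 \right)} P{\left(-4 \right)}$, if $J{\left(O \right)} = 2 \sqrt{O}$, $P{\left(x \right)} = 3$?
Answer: $6 \sqrt{2} \approx 8.4853$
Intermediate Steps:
$J{\left(2 \right)} P{\left(-4 \right)} = 2 \sqrt{2} \cdot 3 = 6 \sqrt{2}$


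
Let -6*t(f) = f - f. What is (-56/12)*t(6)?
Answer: 0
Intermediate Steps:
t(f) = 0 (t(f) = -(f - f)/6 = -⅙*0 = 0)
(-56/12)*t(6) = -56/12*0 = -56*1/12*0 = -14/3*0 = 0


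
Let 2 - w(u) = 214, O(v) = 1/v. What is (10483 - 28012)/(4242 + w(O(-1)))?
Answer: -17529/4030 ≈ -4.3496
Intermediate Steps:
w(u) = -212 (w(u) = 2 - 1*214 = 2 - 214 = -212)
(10483 - 28012)/(4242 + w(O(-1))) = (10483 - 28012)/(4242 - 212) = -17529/4030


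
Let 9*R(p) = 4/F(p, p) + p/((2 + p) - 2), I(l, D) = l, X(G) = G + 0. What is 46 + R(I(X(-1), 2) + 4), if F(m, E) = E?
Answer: 1249/27 ≈ 46.259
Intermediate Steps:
X(G) = G
R(p) = ⅑ + 4/(9*p) (R(p) = (4/p + p/((2 + p) - 2))/9 = (4/p + p/p)/9 = (4/p + 1)/9 = (1 + 4/p)/9 = ⅑ + 4/(9*p))
46 + R(I(X(-1), 2) + 4) = 46 + (4 + (-1 + 4))/(9*(-1 + 4)) = 46 + (⅑)*(4 + 3)/3 = 46 + (⅑)*(⅓)*7 = 46 + 7/27 = 1249/27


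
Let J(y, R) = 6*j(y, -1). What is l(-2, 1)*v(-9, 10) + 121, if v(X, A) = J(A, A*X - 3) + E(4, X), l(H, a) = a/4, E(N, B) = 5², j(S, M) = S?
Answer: 569/4 ≈ 142.25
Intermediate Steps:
E(N, B) = 25
l(H, a) = a/4 (l(H, a) = a*(¼) = a/4)
J(y, R) = 6*y
v(X, A) = 25 + 6*A (v(X, A) = 6*A + 25 = 25 + 6*A)
l(-2, 1)*v(-9, 10) + 121 = ((¼)*1)*(25 + 6*10) + 121 = (25 + 60)/4 + 121 = (¼)*85 + 121 = 85/4 + 121 = 569/4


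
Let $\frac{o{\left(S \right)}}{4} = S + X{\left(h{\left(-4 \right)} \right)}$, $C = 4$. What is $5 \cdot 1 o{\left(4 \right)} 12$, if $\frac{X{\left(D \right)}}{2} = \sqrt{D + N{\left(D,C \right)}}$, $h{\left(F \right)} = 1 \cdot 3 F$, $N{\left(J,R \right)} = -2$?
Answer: $960 + 480 i \sqrt{14} \approx 960.0 + 1796.0 i$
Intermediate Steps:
$h{\left(F \right)} = 3 F$
$X{\left(D \right)} = 2 \sqrt{-2 + D}$ ($X{\left(D \right)} = 2 \sqrt{D - 2} = 2 \sqrt{-2 + D}$)
$o{\left(S \right)} = 4 S + 8 i \sqrt{14}$ ($o{\left(S \right)} = 4 \left(S + 2 \sqrt{-2 + 3 \left(-4\right)}\right) = 4 \left(S + 2 \sqrt{-2 - 12}\right) = 4 \left(S + 2 \sqrt{-14}\right) = 4 \left(S + 2 i \sqrt{14}\right) = 4 S + 8 i \sqrt{14}$)
$5 \cdot 1 o{\left(4 \right)} 12 = 5 \cdot 1 \left(4 \cdot 4 + 8 i \sqrt{14}\right) 12 = 5 \left(16 + 8 i \sqrt{14}\right) 12 = \left(80 + 40 i \sqrt{14}\right) 12 = 960 + 480 i \sqrt{14}$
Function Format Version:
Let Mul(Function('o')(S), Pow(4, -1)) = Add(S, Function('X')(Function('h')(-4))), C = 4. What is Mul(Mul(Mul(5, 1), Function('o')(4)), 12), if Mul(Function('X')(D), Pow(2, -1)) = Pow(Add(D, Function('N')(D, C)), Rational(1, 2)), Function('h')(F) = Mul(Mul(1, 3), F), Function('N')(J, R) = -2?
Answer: Add(960, Mul(480, I, Pow(14, Rational(1, 2)))) ≈ Add(960.00, Mul(1796.0, I))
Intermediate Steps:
Function('h')(F) = Mul(3, F)
Function('X')(D) = Mul(2, Pow(Add(-2, D), Rational(1, 2))) (Function('X')(D) = Mul(2, Pow(Add(D, -2), Rational(1, 2))) = Mul(2, Pow(Add(-2, D), Rational(1, 2))))
Function('o')(S) = Add(Mul(4, S), Mul(8, I, Pow(14, Rational(1, 2)))) (Function('o')(S) = Mul(4, Add(S, Mul(2, Pow(Add(-2, Mul(3, -4)), Rational(1, 2))))) = Mul(4, Add(S, Mul(2, Pow(Add(-2, -12), Rational(1, 2))))) = Mul(4, Add(S, Mul(2, Pow(-14, Rational(1, 2))))) = Mul(4, Add(S, Mul(2, Mul(I, Pow(14, Rational(1, 2)))))) = Mul(4, Add(S, Mul(2, I, Pow(14, Rational(1, 2))))) = Add(Mul(4, S), Mul(8, I, Pow(14, Rational(1, 2)))))
Mul(Mul(Mul(5, 1), Function('o')(4)), 12) = Mul(Mul(Mul(5, 1), Add(Mul(4, 4), Mul(8, I, Pow(14, Rational(1, 2))))), 12) = Mul(Mul(5, Add(16, Mul(8, I, Pow(14, Rational(1, 2))))), 12) = Mul(Add(80, Mul(40, I, Pow(14, Rational(1, 2)))), 12) = Add(960, Mul(480, I, Pow(14, Rational(1, 2))))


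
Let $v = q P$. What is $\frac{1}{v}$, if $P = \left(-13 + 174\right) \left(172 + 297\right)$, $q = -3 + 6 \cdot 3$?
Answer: $\frac{1}{1132635} \approx 8.829 \cdot 10^{-7}$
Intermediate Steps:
$q = 15$ ($q = -3 + 18 = 15$)
$P = 75509$ ($P = 161 \cdot 469 = 75509$)
$v = 1132635$ ($v = 15 \cdot 75509 = 1132635$)
$\frac{1}{v} = \frac{1}{1132635}$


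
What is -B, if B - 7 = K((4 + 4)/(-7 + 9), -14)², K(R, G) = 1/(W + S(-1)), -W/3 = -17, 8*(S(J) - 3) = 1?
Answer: -1312487/187489 ≈ -7.0003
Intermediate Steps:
S(J) = 25/8 (S(J) = 3 + (⅛)*1 = 3 + ⅛ = 25/8)
W = 51 (W = -3*(-17) = 51)
K(R, G) = 8/433 (K(R, G) = 1/(51 + 25/8) = 1/(433/8) = 8/433)
B = 1312487/187489 (B = 7 + (8/433)² = 7 + 64/187489 = 1312487/187489 ≈ 7.0003)
-B = -1*1312487/187489 = -1312487/187489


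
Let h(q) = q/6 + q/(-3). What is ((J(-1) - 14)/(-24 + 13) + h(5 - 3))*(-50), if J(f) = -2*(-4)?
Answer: -350/33 ≈ -10.606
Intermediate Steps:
J(f) = 8
h(q) = -q/6 (h(q) = q*(⅙) + q*(-⅓) = q/6 - q/3 = -q/6)
((J(-1) - 14)/(-24 + 13) + h(5 - 3))*(-50) = ((8 - 14)/(-24 + 13) - (5 - 3)/6)*(-50) = (-6/(-11) - ⅙*2)*(-50) = (-6*(-1/11) - ⅓)*(-50) = (6/11 - ⅓)*(-50) = (7/33)*(-50) = -350/33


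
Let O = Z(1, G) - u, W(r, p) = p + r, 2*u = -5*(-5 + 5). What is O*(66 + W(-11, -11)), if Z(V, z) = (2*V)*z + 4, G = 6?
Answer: 704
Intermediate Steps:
u = 0 (u = (-5*(-5 + 5))/2 = (-5*0)/2 = (½)*0 = 0)
Z(V, z) = 4 + 2*V*z (Z(V, z) = 2*V*z + 4 = 4 + 2*V*z)
O = 16 (O = (4 + 2*1*6) - 1*0 = (4 + 12) + 0 = 16 + 0 = 16)
O*(66 + W(-11, -11)) = 16*(66 + (-11 - 11)) = 16*(66 - 22) = 16*44 = 704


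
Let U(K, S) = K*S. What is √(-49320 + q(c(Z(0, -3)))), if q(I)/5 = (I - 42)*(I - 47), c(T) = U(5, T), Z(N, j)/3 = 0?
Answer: 5*I*√1578 ≈ 198.62*I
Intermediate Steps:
Z(N, j) = 0 (Z(N, j) = 3*0 = 0)
c(T) = 5*T
q(I) = 5*(-47 + I)*(-42 + I) (q(I) = 5*((I - 42)*(I - 47)) = 5*((-42 + I)*(-47 + I)) = 5*((-47 + I)*(-42 + I)) = 5*(-47 + I)*(-42 + I))
√(-49320 + q(c(Z(0, -3)))) = √(-49320 + (9870 - 2225*0 + 5*(5*0)²)) = √(-49320 + (9870 - 445*0 + 5*0²)) = √(-49320 + (9870 + 0 + 5*0)) = √(-49320 + (9870 + 0 + 0)) = √(-49320 + 9870) = √(-39450) = 5*I*√1578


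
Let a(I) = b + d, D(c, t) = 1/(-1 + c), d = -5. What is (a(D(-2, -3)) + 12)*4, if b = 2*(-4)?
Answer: -4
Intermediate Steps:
b = -8
a(I) = -13 (a(I) = -8 - 5 = -13)
(a(D(-2, -3)) + 12)*4 = (-13 + 12)*4 = -1*4 = -4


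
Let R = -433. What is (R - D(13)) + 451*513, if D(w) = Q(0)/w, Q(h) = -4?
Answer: 3002094/13 ≈ 2.3093e+5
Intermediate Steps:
D(w) = -4/w
(R - D(13)) + 451*513 = (-433 - (-4)/13) + 451*513 = (-433 - (-4)/13) + 231363 = (-433 - 1*(-4/13)) + 231363 = (-433 + 4/13) + 231363 = -5625/13 + 231363 = 3002094/13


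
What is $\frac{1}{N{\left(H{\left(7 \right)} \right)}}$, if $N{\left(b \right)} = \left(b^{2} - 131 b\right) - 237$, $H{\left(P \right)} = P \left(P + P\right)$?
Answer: $- \frac{1}{3471} \approx -0.0002881$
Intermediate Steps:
$H{\left(P \right)} = 2 P^{2}$ ($H{\left(P \right)} = P 2 P = 2 P^{2}$)
$N{\left(b \right)} = -237 + b^{2} - 131 b$
$\frac{1}{N{\left(H{\left(7 \right)} \right)}} = \frac{1}{-237 + \left(2 \cdot 7^{2}\right)^{2} - 131 \cdot 2 \cdot 7^{2}} = \frac{1}{-237 + \left(2 \cdot 49\right)^{2} - 131 \cdot 2 \cdot 49} = \frac{1}{-237 + 98^{2} - 12838} = \frac{1}{-237 + 9604 - 12838} = \frac{1}{-3471} = - \frac{1}{3471}$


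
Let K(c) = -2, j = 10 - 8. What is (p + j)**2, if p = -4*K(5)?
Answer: 100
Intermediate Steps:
j = 2
p = 8 (p = -4*(-2) = 8)
(p + j)**2 = (8 + 2)**2 = 10**2 = 100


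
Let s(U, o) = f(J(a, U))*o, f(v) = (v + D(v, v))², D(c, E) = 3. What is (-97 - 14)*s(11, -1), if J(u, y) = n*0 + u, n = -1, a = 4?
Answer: 5439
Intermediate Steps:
J(u, y) = u (J(u, y) = -1*0 + u = 0 + u = u)
f(v) = (3 + v)² (f(v) = (v + 3)² = (3 + v)²)
s(U, o) = 49*o (s(U, o) = (3 + 4)²*o = 7²*o = 49*o)
(-97 - 14)*s(11, -1) = (-97 - 14)*(49*(-1)) = -111*(-49) = 5439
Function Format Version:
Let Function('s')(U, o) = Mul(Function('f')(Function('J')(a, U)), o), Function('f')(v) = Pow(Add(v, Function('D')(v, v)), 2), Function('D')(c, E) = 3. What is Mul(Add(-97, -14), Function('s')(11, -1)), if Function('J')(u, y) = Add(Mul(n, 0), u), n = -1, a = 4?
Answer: 5439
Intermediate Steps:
Function('J')(u, y) = u (Function('J')(u, y) = Add(Mul(-1, 0), u) = Add(0, u) = u)
Function('f')(v) = Pow(Add(3, v), 2) (Function('f')(v) = Pow(Add(v, 3), 2) = Pow(Add(3, v), 2))
Function('s')(U, o) = Mul(49, o) (Function('s')(U, o) = Mul(Pow(Add(3, 4), 2), o) = Mul(Pow(7, 2), o) = Mul(49, o))
Mul(Add(-97, -14), Function('s')(11, -1)) = Mul(Add(-97, -14), Mul(49, -1)) = Mul(-111, -49) = 5439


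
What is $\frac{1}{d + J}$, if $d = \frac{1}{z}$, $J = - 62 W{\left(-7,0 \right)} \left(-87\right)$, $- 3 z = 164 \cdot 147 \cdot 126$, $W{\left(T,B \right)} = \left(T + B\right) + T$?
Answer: $- \frac{1012536}{76462668577} \approx -1.3242 \cdot 10^{-5}$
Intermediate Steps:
$W{\left(T,B \right)} = B + 2 T$ ($W{\left(T,B \right)} = \left(B + T\right) + T = B + 2 T$)
$z = -1012536$ ($z = - \frac{164 \cdot 147 \cdot 126}{3} = - \frac{24108 \cdot 126}{3} = \left(- \frac{1}{3}\right) 3037608 = -1012536$)
$J = -75516$ ($J = - 62 \left(0 + 2 \left(-7\right)\right) \left(-87\right) = - 62 \left(0 - 14\right) \left(-87\right) = \left(-62\right) \left(-14\right) \left(-87\right) = 868 \left(-87\right) = -75516$)
$d = - \frac{1}{1012536}$ ($d = \frac{1}{-1012536} = - \frac{1}{1012536} \approx -9.8762 \cdot 10^{-7}$)
$\frac{1}{d + J} = \frac{1}{- \frac{1}{1012536} - 75516} = \frac{1}{- \frac{76462668577}{1012536}} = - \frac{1012536}{76462668577}$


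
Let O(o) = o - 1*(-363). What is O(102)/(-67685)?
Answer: -93/13537 ≈ -0.0068701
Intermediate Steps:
O(o) = 363 + o (O(o) = o + 363 = 363 + o)
O(102)/(-67685) = (363 + 102)/(-67685) = 465*(-1/67685) = -93/13537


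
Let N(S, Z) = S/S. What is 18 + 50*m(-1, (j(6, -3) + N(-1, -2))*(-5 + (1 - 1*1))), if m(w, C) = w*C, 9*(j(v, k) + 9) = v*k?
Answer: -2482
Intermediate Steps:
N(S, Z) = 1
j(v, k) = -9 + k*v/9 (j(v, k) = -9 + (v*k)/9 = -9 + (k*v)/9 = -9 + k*v/9)
m(w, C) = C*w
18 + 50*m(-1, (j(6, -3) + N(-1, -2))*(-5 + (1 - 1*1))) = 18 + 50*((((-9 + (⅑)*(-3)*6) + 1)*(-5 + (1 - 1*1)))*(-1)) = 18 + 50*((((-9 - 2) + 1)*(-5 + (1 - 1)))*(-1)) = 18 + 50*(((-11 + 1)*(-5 + 0))*(-1)) = 18 + 50*(-10*(-5)*(-1)) = 18 + 50*(50*(-1)) = 18 + 50*(-50) = 18 - 2500 = -2482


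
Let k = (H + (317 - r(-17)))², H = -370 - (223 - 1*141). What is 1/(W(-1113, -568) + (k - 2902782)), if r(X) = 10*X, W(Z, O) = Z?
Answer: -1/2902670 ≈ -3.4451e-7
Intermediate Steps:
H = -452 (H = -370 - (223 - 141) = -370 - 1*82 = -370 - 82 = -452)
k = 1225 (k = (-452 + (317 - 10*(-17)))² = (-452 + (317 - 1*(-170)))² = (-452 + (317 + 170))² = (-452 + 487)² = 35² = 1225)
1/(W(-1113, -568) + (k - 2902782)) = 1/(-1113 + (1225 - 2902782)) = 1/(-1113 - 2901557) = 1/(-2902670) = -1/2902670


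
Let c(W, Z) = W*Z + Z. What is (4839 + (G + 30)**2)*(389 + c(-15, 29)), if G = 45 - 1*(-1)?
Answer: -180455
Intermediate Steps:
G = 46 (G = 45 + 1 = 46)
c(W, Z) = Z + W*Z
(4839 + (G + 30)**2)*(389 + c(-15, 29)) = (4839 + (46 + 30)**2)*(389 + 29*(1 - 15)) = (4839 + 76**2)*(389 + 29*(-14)) = (4839 + 5776)*(389 - 406) = 10615*(-17) = -180455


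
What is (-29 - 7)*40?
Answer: -1440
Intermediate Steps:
(-29 - 7)*40 = -36*40 = -1440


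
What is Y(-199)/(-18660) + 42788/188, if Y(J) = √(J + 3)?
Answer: 10697/47 - 7*I/9330 ≈ 227.6 - 0.00075027*I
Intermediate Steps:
Y(J) = √(3 + J)
Y(-199)/(-18660) + 42788/188 = √(3 - 199)/(-18660) + 42788/188 = √(-196)*(-1/18660) + 42788*(1/188) = (14*I)*(-1/18660) + 10697/47 = -7*I/9330 + 10697/47 = 10697/47 - 7*I/9330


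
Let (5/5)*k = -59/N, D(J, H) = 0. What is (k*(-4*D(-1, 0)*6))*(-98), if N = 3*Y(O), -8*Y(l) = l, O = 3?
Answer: 0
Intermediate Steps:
Y(l) = -l/8
N = -9/8 (N = 3*(-⅛*3) = 3*(-3/8) = -9/8 ≈ -1.1250)
k = 472/9 (k = -59/(-9/8) = -59*(-8/9) = 472/9 ≈ 52.444)
(k*(-4*D(-1, 0)*6))*(-98) = (472*(-4*0*6)/9)*(-98) = (472*(0*6)/9)*(-98) = ((472/9)*0)*(-98) = 0*(-98) = 0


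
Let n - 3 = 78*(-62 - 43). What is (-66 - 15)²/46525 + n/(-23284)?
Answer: 533666499/1083288100 ≈ 0.49264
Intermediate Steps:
n = -8187 (n = 3 + 78*(-62 - 43) = 3 + 78*(-105) = 3 - 8190 = -8187)
(-66 - 15)²/46525 + n/(-23284) = (-66 - 15)²/46525 - 8187/(-23284) = (-81)²*(1/46525) - 8187*(-1/23284) = 6561*(1/46525) + 8187/23284 = 6561/46525 + 8187/23284 = 533666499/1083288100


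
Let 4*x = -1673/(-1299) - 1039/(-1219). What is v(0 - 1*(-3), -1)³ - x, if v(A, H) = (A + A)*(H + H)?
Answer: -2737102430/1583481 ≈ -1728.5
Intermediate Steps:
v(A, H) = 4*A*H (v(A, H) = (2*A)*(2*H) = 4*A*H)
x = 847262/1583481 (x = (-1673/(-1299) - 1039/(-1219))/4 = (-1673*(-1/1299) - 1039*(-1/1219))/4 = (1673/1299 + 1039/1219)/4 = (¼)*(3389048/1583481) = 847262/1583481 ≈ 0.53506)
v(0 - 1*(-3), -1)³ - x = (4*(0 - 1*(-3))*(-1))³ - 1*847262/1583481 = (4*(0 + 3)*(-1))³ - 847262/1583481 = (4*3*(-1))³ - 847262/1583481 = (-12)³ - 847262/1583481 = -1728 - 847262/1583481 = -2737102430/1583481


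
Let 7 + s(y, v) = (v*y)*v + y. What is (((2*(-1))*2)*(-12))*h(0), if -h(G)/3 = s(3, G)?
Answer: 576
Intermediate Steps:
s(y, v) = -7 + y + y*v² (s(y, v) = -7 + ((v*y)*v + y) = -7 + (y*v² + y) = -7 + (y + y*v²) = -7 + y + y*v²)
h(G) = 12 - 9*G² (h(G) = -3*(-7 + 3 + 3*G²) = -3*(-4 + 3*G²) = 12 - 9*G²)
(((2*(-1))*2)*(-12))*h(0) = (((2*(-1))*2)*(-12))*(12 - 9*0²) = (-2*2*(-12))*(12 - 9*0) = (-4*(-12))*(12 + 0) = 48*12 = 576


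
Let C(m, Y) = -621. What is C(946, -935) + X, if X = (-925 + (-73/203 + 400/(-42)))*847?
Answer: -68944651/87 ≈ -7.9247e+5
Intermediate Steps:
X = -68890624/87 (X = (-925 + (-73*1/203 + 400*(-1/42)))*847 = (-925 + (-73/203 - 200/21))*847 = (-925 - 6019/609)*847 = -569344/609*847 = -68890624/87 ≈ -7.9185e+5)
C(946, -935) + X = -621 - 68890624/87 = -68944651/87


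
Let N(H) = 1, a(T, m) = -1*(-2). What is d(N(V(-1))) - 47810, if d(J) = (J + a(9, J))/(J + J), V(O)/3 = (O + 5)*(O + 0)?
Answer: -95617/2 ≈ -47809.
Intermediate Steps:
a(T, m) = 2
V(O) = 3*O*(5 + O) (V(O) = 3*((O + 5)*(O + 0)) = 3*((5 + O)*O) = 3*(O*(5 + O)) = 3*O*(5 + O))
d(J) = (2 + J)/(2*J) (d(J) = (J + 2)/(J + J) = (2 + J)/((2*J)) = (2 + J)*(1/(2*J)) = (2 + J)/(2*J))
d(N(V(-1))) - 47810 = (½)*(2 + 1)/1 - 47810 = (½)*1*3 - 47810 = 3/2 - 47810 = -95617/2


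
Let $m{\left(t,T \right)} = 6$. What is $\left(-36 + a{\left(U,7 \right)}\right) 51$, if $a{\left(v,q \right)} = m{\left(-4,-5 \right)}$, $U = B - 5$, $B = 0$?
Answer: $-1530$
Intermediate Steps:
$U = -5$ ($U = 0 - 5 = -5$)
$a{\left(v,q \right)} = 6$
$\left(-36 + a{\left(U,7 \right)}\right) 51 = \left(-36 + 6\right) 51 = \left(-30\right) 51 = -1530$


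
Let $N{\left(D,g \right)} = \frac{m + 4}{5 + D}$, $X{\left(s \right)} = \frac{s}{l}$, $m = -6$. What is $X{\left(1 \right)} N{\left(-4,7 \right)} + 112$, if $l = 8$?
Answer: $\frac{447}{4} \approx 111.75$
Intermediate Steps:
$X{\left(s \right)} = \frac{s}{8}$
$N{\left(D,g \right)} = - \frac{2}{5 + D}$ ($N{\left(D,g \right)} = \frac{-6 + 4}{5 + D} = - \frac{2}{5 + D}$)
$X{\left(1 \right)} N{\left(-4,7 \right)} + 112 = \frac{1}{8} \cdot 1 \left(- \frac{2}{5 - 4}\right) + 112 = \frac{\left(-2\right) 1^{-1}}{8} + 112 = \frac{\left(-2\right) 1}{8} + 112 = \frac{1}{8} \left(-2\right) + 112 = - \frac{1}{4} + 112 = \frac{447}{4}$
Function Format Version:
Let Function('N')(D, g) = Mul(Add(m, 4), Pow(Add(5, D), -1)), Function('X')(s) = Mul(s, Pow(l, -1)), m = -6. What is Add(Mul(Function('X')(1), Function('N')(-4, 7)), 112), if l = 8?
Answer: Rational(447, 4) ≈ 111.75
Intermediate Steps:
Function('X')(s) = Mul(Rational(1, 8), s) (Function('X')(s) = Mul(s, Pow(8, -1)) = Mul(s, Rational(1, 8)) = Mul(Rational(1, 8), s))
Function('N')(D, g) = Mul(-2, Pow(Add(5, D), -1)) (Function('N')(D, g) = Mul(Add(-6, 4), Pow(Add(5, D), -1)) = Mul(-2, Pow(Add(5, D), -1)))
Add(Mul(Function('X')(1), Function('N')(-4, 7)), 112) = Add(Mul(Mul(Rational(1, 8), 1), Mul(-2, Pow(Add(5, -4), -1))), 112) = Add(Mul(Rational(1, 8), Mul(-2, Pow(1, -1))), 112) = Add(Mul(Rational(1, 8), Mul(-2, 1)), 112) = Add(Mul(Rational(1, 8), -2), 112) = Add(Rational(-1, 4), 112) = Rational(447, 4)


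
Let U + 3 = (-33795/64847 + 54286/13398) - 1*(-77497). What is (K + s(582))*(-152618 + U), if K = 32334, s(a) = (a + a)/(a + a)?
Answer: -36385892085453940/14979657 ≈ -2.4290e+9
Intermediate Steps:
s(a) = 1 (s(a) = (2*a)/((2*a)) = (2*a)*(1/(2*a)) = 1)
U = 33665706396598/434410053 (U = -3 + ((-33795/64847 + 54286/13398) - 1*(-77497)) = -3 + ((-33795*1/64847 + 54286*(1/13398)) + 77497) = -3 + ((-33795/64847 + 27143/6699) + 77497) = -3 + (1533749416/434410053 + 77497) = -3 + 33667009626757/434410053 = 33665706396598/434410053 ≈ 77498.)
(K + s(582))*(-152618 + U) = (32334 + 1)*(-152618 + 33665706396598/434410053) = 32335*(-32633087072156/434410053) = -36385892085453940/14979657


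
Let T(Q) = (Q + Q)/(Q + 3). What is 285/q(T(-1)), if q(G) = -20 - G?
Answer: -15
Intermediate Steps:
T(Q) = 2*Q/(3 + Q) (T(Q) = (2*Q)/(3 + Q) = 2*Q/(3 + Q))
285/q(T(-1)) = 285/(-20 - 2*(-1)/(3 - 1)) = 285/(-20 - 2*(-1)/2) = 285/(-20 - 1*(-1)) = 285/(-20 + 1) = 285/(-19) = 285*(-1/19) = -15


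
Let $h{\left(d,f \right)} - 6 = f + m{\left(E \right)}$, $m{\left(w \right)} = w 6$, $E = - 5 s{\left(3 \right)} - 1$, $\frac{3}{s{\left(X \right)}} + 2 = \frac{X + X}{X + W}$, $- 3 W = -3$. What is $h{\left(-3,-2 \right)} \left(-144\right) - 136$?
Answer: $-25768$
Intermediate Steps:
$W = 1$ ($W = \left(- \frac{1}{3}\right) \left(-3\right) = 1$)
$s{\left(X \right)} = \frac{3}{-2 + \frac{2 X}{1 + X}}$ ($s{\left(X \right)} = \frac{3}{-2 + \frac{X + X}{X + 1}} = \frac{3}{-2 + \frac{2 X}{1 + X}}$)
$E = 29$ ($E = - 5 \left(- \frac{3}{2} - \frac{9}{2}\right) - 1 = \left(-5\right) \left(-6\right) - 1 = 30 - 1 = 29$)
$m{\left(w \right)} = 6 w$
$h{\left(d,f \right)} = 180 + f$ ($h{\left(d,f \right)} = 6 + \left(f + 6 \cdot 29\right) = 6 + \left(f + 174\right) = 6 + \left(174 + f\right) = 180 + f$)
$h{\left(-3,-2 \right)} \left(-144\right) - 136 = \left(180 - 2\right) \left(-144\right) - 136 = 178 \left(-144\right) - 136 = -25632 - 136 = -25768$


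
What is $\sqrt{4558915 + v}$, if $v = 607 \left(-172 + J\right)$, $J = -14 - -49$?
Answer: $2 \sqrt{1118939} \approx 2115.6$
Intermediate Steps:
$J = 35$ ($J = -14 + 49 = 35$)
$v = -83159$ ($v = 607 \left(-172 + 35\right) = 607 \left(-137\right) = -83159$)
$\sqrt{4558915 + v} = \sqrt{4558915 - 83159} = \sqrt{4475756} = 2 \sqrt{1118939}$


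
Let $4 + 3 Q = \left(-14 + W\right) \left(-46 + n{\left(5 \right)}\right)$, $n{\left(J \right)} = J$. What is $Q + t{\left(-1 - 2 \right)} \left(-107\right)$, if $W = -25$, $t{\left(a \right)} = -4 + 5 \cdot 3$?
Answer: $- \frac{1936}{3} \approx -645.33$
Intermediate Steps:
$t{\left(a \right)} = 11$ ($t{\left(a \right)} = -4 + 15 = 11$)
$Q = \frac{1595}{3}$ ($Q = - \frac{4}{3} + \frac{\left(-14 - 25\right) \left(-46 + 5\right)}{3} = - \frac{4}{3} + \frac{\left(-39\right) \left(-41\right)}{3} = - \frac{4}{3} + \frac{1}{3} \cdot 1599 = - \frac{4}{3} + 533 = \frac{1595}{3} \approx 531.67$)
$Q + t{\left(-1 - 2 \right)} \left(-107\right) = \frac{1595}{3} + 11 \left(-107\right) = \frac{1595}{3} - 1177 = - \frac{1936}{3}$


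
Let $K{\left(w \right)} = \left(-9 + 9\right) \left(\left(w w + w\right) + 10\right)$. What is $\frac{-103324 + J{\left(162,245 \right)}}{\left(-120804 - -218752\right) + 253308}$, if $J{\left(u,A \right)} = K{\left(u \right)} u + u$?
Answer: $- \frac{51581}{175628} \approx -0.29369$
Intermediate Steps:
$K{\left(w \right)} = 0$ ($K{\left(w \right)} = 0 \left(\left(w^{2} + w\right) + 10\right) = 0 \left(\left(w + w^{2}\right) + 10\right) = 0 \left(10 + w + w^{2}\right) = 0$)
$J{\left(u,A \right)} = u$ ($J{\left(u,A \right)} = 0 u + u = 0 + u = u$)
$\frac{-103324 + J{\left(162,245 \right)}}{\left(-120804 - -218752\right) + 253308} = \frac{-103324 + 162}{\left(-120804 - -218752\right) + 253308} = - \frac{103162}{\left(-120804 + 218752\right) + 253308} = - \frac{103162}{97948 + 253308} = - \frac{103162}{351256} = \left(-103162\right) \frac{1}{351256} = - \frac{51581}{175628}$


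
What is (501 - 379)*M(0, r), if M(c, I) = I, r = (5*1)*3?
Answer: 1830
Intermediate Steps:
r = 15 (r = 5*3 = 15)
(501 - 379)*M(0, r) = (501 - 379)*15 = 122*15 = 1830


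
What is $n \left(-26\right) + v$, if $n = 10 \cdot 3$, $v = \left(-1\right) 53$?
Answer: $-833$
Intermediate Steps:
$v = -53$
$n = 30$
$n \left(-26\right) + v = 30 \left(-26\right) - 53 = -780 - 53 = -833$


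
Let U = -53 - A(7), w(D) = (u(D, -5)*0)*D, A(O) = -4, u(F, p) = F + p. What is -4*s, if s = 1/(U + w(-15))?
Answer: 4/49 ≈ 0.081633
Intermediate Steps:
w(D) = 0 (w(D) = ((D - 5)*0)*D = ((-5 + D)*0)*D = 0*D = 0)
U = -49 (U = -53 - 1*(-4) = -53 + 4 = -49)
s = -1/49 (s = 1/(-49 + 0) = 1/(-49) = -1/49 ≈ -0.020408)
-4*s = -4*(-1/49) = 4/49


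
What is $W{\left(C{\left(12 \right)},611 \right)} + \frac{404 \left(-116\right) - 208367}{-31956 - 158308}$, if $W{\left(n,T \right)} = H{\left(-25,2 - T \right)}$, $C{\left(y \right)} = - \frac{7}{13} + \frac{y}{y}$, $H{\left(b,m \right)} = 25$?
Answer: $\frac{5011831}{190264} \approx 26.341$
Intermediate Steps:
$C{\left(y \right)} = \frac{6}{13}$ ($C{\left(y \right)} = \left(-7\right) \frac{1}{13} + 1 = - \frac{7}{13} + 1 = \frac{6}{13}$)
$W{\left(n,T \right)} = 25$
$W{\left(C{\left(12 \right)},611 \right)} + \frac{404 \left(-116\right) - 208367}{-31956 - 158308} = 25 + \frac{404 \left(-116\right) - 208367}{-31956 - 158308} = 25 + \frac{-46864 - 208367}{-190264} = 25 - - \frac{255231}{190264} = 25 + \frac{255231}{190264} = \frac{5011831}{190264}$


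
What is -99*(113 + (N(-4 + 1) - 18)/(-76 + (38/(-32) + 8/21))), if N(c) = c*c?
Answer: -289002285/25807 ≈ -11199.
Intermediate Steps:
N(c) = c²
-99*(113 + (N(-4 + 1) - 18)/(-76 + (38/(-32) + 8/21))) = -99*(113 + ((-4 + 1)² - 18)/(-76 + (38/(-32) + 8/21))) = -99*(113 + ((-3)² - 18)/(-76 + (38*(-1/32) + 8*(1/21)))) = -99*(113 + (9 - 18)/(-76 + (-19/16 + 8/21))) = -99*(113 - 9/(-76 - 271/336)) = -99*(113 - 9/(-25807/336)) = -99*(113 - 9*(-336/25807)) = -99*(113 + 3024/25807) = -99*2919215/25807 = -289002285/25807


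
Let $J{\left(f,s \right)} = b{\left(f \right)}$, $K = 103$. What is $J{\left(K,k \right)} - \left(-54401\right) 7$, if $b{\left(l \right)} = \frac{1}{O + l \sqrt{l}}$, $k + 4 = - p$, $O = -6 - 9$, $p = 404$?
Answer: $\frac{416032409129}{1092502} + \frac{103 \sqrt{103}}{1092502} \approx 3.8081 \cdot 10^{5}$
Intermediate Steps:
$O = -15$
$k = -408$ ($k = -4 - 404 = -408$)
$b{\left(l \right)} = \frac{1}{-15 + l^{\frac{3}{2}}}$ ($b{\left(l \right)} = \frac{1}{-15 + l \sqrt{l}} = \frac{1}{-15 + l^{\frac{3}{2}}}$)
$J{\left(f,s \right)} = \frac{1}{-15 + f^{\frac{3}{2}}}$
$J{\left(K,k \right)} - \left(-54401\right) 7 = \frac{1}{-15 + 103^{\frac{3}{2}}} - \left(-54401\right) 7 = \frac{1}{-15 + 103 \sqrt{103}} - -380807 = \frac{1}{-15 + 103 \sqrt{103}} + 380807 = 380807 + \frac{1}{-15 + 103 \sqrt{103}}$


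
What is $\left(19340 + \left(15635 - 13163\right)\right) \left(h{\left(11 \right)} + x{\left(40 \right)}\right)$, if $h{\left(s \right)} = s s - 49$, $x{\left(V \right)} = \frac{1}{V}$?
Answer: $\frac{15710093}{10} \approx 1.571 \cdot 10^{6}$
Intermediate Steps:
$h{\left(s \right)} = -49 + s^{2}$ ($h{\left(s \right)} = s^{2} - 49 = -49 + s^{2}$)
$\left(19340 + \left(15635 - 13163\right)\right) \left(h{\left(11 \right)} + x{\left(40 \right)}\right) = \left(19340 + \left(15635 - 13163\right)\right) \left(\left(-49 + 11^{2}\right) + \frac{1}{40}\right) = \left(19340 + \left(15635 - 13163\right)\right) \left(\left(-49 + 121\right) + \frac{1}{40}\right) = \left(19340 + 2472\right) \left(72 + \frac{1}{40}\right) = 21812 \cdot \frac{2881}{40} = \frac{15710093}{10}$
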